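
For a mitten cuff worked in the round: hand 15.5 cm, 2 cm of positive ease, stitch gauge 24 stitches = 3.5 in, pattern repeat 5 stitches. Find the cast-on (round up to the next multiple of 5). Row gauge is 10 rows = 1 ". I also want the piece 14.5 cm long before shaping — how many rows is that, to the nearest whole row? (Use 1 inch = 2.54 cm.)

Finished = 15.5 + 2 = 17.5 cm.
17.5 cm × 1/2.54 = 6.89 inches.
24/3.5 = 6.857 sts per in; 6.89 × 6.857 = 47.24 sts.
Next multiple of 5 → 50.
14.5 cm = 5.71 inches; × 10 = 57.09 → 57 rows.

Cast on 50 stitches; work 57 rows.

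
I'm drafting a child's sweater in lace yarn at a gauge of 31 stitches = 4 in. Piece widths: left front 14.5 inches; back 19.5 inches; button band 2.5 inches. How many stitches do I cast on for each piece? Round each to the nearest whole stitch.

Rate = 31/4 = 7.75 sts per in.
left front: 14.5 × 7.75 = 112.38 → 112.
back: 19.5 × 7.75 = 151.12 → 151.
button band: 2.5 × 7.75 = 19.38 → 19.

left front 112; back 151; button band 19.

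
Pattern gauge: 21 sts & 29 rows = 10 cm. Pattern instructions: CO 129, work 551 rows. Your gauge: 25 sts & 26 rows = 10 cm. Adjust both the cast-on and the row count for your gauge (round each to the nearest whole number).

Stitches: 129 × 25/21 = 153.57 → 154.
Rows: 551 × 26/29 = 494.00 → 494.

Cast on 154 stitches; work 494 rows.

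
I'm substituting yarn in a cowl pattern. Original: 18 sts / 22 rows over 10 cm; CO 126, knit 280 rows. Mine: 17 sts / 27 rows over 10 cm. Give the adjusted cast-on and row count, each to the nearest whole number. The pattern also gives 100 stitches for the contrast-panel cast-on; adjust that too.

Cast on 119 stitches; work 344 rows; contrast-panel cast-on 94 stitches.

Stitches: 126 × 17/18 = 119.00 → 119.
Rows: 280 × 27/22 = 343.64 → 344.
contrast-panel cast-on: 100 × 17/18 = 94.44 → 94.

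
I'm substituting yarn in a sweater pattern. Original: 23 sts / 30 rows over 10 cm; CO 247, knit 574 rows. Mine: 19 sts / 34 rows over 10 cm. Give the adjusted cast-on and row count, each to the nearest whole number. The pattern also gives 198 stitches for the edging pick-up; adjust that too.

Stitches: 247 × 19/23 = 204.04 → 204.
Rows: 574 × 34/30 = 650.53 → 651.
edging pick-up: 198 × 19/23 = 163.57 → 164.

Cast on 204 stitches; work 651 rows; edging pick-up 164 stitches.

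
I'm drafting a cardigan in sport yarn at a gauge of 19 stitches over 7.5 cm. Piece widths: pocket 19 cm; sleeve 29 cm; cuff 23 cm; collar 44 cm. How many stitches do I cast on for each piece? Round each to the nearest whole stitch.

Rate = 19/7.5 = 2.533 sts per cm.
pocket: 19 × 2.533 = 48.13 → 48.
sleeve: 29 × 2.533 = 73.47 → 73.
cuff: 23 × 2.533 = 58.27 → 58.
collar: 44 × 2.533 = 111.47 → 111.

pocket 48; sleeve 73; cuff 58; collar 111.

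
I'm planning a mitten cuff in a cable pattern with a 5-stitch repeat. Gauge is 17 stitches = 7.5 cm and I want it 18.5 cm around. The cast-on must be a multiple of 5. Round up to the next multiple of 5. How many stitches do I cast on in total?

17 / 7.5 = 2.267 sts per cm.
18.5 × 2.267 = 41.93 sts.
Next multiple of 5: 45.

Cast on 45 stitches.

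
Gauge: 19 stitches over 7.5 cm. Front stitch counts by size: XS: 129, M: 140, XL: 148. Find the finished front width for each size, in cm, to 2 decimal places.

XS 50.92 cm; M 55.26 cm; XL 58.42 cm.

19/7.5 = 2.533 sts per cm.
XS: 129 / 2.533 = 50.921 → 50.92 cm.
M: 140 / 2.533 = 55.263 → 55.26 cm.
XL: 148 / 2.533 = 58.421 → 58.42 cm.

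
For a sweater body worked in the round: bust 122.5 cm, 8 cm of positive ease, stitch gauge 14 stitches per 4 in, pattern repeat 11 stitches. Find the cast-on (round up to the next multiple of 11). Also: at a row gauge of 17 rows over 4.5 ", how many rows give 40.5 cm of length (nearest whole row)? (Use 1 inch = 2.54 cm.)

Cast on 187 stitches; work 60 rows.

Finished = 122.5 + 8 = 130.5 cm.
130.5 cm × 1/2.54 = 51.38 inches.
14/4 = 3.5 sts per in; 51.38 × 3.5 = 179.82 sts.
Next multiple of 11 → 187.
40.5 cm = 15.94 inches; × 3.778 = 60.24 → 60 rows.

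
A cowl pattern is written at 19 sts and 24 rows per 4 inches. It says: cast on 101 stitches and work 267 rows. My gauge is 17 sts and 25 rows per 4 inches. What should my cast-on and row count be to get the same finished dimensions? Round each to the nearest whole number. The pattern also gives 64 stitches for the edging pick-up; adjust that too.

Stitches: 101 × 17/19 = 90.37 → 90.
Rows: 267 × 25/24 = 278.12 → 278.
edging pick-up: 64 × 17/19 = 57.26 → 57.

Cast on 90 stitches; work 278 rows; edging pick-up 57 stitches.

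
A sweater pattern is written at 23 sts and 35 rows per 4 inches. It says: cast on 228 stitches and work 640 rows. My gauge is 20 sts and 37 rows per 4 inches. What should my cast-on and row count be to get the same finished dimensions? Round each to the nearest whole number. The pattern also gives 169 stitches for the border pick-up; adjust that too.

Stitches: 228 × 20/23 = 198.26 → 198.
Rows: 640 × 37/35 = 676.57 → 677.
border pick-up: 169 × 20/23 = 146.96 → 147.

Cast on 198 stitches; work 677 rows; border pick-up 147 stitches.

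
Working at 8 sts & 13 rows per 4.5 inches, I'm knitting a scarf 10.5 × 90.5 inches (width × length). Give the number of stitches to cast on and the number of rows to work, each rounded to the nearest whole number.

Stitch gauge = 8/4.5 = 1.778 sts/in; 10.5 × 1.778 = 18.67 → 19 sts.
Row gauge = 13/4.5 = 2.889 rows/in; 90.5 × 2.889 = 261.44 → 261 rows.

Cast on 19 stitches and work 261 rows.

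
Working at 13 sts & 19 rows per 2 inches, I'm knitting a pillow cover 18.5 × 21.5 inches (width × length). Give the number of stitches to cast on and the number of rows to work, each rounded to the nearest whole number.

Cast on 120 stitches and work 204 rows.

Stitch gauge = 13/2 = 6.5 sts/in; 18.5 × 6.5 = 120.25 → 120 sts.
Row gauge = 19/2 = 9.5 rows/in; 21.5 × 9.5 = 204.25 → 204 rows.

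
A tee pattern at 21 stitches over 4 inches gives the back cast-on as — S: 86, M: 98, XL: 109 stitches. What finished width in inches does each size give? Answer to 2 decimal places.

21/4 = 5.25 sts per in.
S: 86 / 5.25 = 16.381 → 16.38 in.
M: 98 / 5.25 = 18.667 → 18.67 in.
XL: 109 / 5.25 = 20.762 → 20.76 in.

S 16.38 inches; M 18.67 inches; XL 20.76 inches.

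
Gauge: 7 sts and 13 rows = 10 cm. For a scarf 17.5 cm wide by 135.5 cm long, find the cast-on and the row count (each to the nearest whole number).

Cast on 12 stitches and work 176 rows.

Stitch gauge = 7/10 = 0.7 sts/cm; 17.5 × 0.7 = 12.25 → 12 sts.
Row gauge = 13/10 = 1.3 rows/cm; 135.5 × 1.3 = 176.15 → 176 rows.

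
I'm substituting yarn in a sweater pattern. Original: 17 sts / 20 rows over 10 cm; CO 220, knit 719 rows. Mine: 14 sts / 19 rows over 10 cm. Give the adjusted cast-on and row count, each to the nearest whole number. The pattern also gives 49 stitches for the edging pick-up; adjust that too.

Cast on 181 stitches; work 683 rows; edging pick-up 40 stitches.

Stitches: 220 × 14/17 = 181.18 → 181.
Rows: 719 × 19/20 = 683.05 → 683.
edging pick-up: 49 × 14/17 = 40.35 → 40.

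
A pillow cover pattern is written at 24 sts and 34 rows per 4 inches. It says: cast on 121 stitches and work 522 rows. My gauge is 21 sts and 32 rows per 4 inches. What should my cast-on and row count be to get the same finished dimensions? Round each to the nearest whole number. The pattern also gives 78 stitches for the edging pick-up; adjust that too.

Stitches: 121 × 21/24 = 105.88 → 106.
Rows: 522 × 32/34 = 491.29 → 491.
edging pick-up: 78 × 21/24 = 68.25 → 68.

Cast on 106 stitches; work 491 rows; edging pick-up 68 stitches.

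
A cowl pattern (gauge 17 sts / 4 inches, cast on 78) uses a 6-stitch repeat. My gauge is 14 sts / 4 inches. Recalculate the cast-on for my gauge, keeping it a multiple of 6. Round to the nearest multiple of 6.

78 × 14 / 17 = 64.24.
Nearest multiple of 6: 66.

CO 66 sts.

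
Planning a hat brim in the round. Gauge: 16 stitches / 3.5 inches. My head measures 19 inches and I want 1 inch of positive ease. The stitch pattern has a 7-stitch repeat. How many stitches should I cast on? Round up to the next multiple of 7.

Finished = 19 + 1 = 20 inches.
16 / 3.5 = 4.571 sts/in.
20 × 4.571 = 91.43 sts.
Next multiple of 7: 98.

Cast on 98 stitches.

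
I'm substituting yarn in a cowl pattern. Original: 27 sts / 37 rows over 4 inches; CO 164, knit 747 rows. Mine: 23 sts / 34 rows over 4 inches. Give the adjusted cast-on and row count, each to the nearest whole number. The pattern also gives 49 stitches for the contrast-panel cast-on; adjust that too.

Cast on 140 stitches; work 686 rows; contrast-panel cast-on 42 stitches.

Stitches: 164 × 23/27 = 139.70 → 140.
Rows: 747 × 34/37 = 686.43 → 686.
contrast-panel cast-on: 49 × 23/27 = 41.74 → 42.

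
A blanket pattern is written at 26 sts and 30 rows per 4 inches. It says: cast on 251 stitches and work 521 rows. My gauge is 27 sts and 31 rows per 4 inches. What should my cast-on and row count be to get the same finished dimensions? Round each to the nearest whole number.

Cast on 261 stitches; work 538 rows.

Stitches: 251 × 27/26 = 260.65 → 261.
Rows: 521 × 31/30 = 538.37 → 538.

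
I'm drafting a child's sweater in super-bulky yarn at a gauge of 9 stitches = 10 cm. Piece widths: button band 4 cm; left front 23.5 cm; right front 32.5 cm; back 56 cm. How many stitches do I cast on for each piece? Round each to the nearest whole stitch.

button band 4; left front 21; right front 29; back 50.

Rate = 9/10 = 0.9 sts per cm.
button band: 4 × 0.9 = 3.60 → 4.
left front: 23.5 × 0.9 = 21.15 → 21.
right front: 32.5 × 0.9 = 29.25 → 29.
back: 56 × 0.9 = 50.40 → 50.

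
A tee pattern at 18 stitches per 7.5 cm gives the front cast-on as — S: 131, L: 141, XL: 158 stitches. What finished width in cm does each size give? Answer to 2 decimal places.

S 54.58 cm; L 58.75 cm; XL 65.83 cm.

18/7.5 = 2.4 sts per cm.
S: 131 / 2.4 = 54.583 → 54.58 cm.
L: 141 / 2.4 = 58.750 → 58.75 cm.
XL: 158 / 2.4 = 65.833 → 65.83 cm.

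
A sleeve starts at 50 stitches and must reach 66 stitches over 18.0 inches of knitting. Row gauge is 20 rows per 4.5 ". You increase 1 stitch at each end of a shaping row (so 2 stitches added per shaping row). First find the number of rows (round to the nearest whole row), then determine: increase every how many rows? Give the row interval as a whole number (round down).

Rows = 18.0 × 4.444 = 80.0 → 80 rows.
Stitches to add: 16 → 8 shaping rows (at 2 st each).
80 / 8 = 10.00 → every 10 rows.

Increase every 10th row.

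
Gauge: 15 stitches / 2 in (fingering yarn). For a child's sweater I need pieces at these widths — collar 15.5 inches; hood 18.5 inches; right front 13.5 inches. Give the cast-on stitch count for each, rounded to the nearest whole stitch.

Rate = 15/2 = 7.5 sts per in.
collar: 15.5 × 7.5 = 116.25 → 116.
hood: 18.5 × 7.5 = 138.75 → 139.
right front: 13.5 × 7.5 = 101.25 → 101.

collar 116; hood 139; right front 101.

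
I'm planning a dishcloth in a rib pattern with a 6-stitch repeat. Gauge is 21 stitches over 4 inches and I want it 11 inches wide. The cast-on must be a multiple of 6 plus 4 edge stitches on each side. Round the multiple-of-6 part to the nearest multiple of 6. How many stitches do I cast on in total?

56 stitches.

21 / 4 = 5.25 sts per inch.
11 × 5.25 = 57.75 sts.
Less 8 edge sts → 49.75 for the repeat.
Nearest multiple of 6: 48.
Add back 8 edge sts → 56.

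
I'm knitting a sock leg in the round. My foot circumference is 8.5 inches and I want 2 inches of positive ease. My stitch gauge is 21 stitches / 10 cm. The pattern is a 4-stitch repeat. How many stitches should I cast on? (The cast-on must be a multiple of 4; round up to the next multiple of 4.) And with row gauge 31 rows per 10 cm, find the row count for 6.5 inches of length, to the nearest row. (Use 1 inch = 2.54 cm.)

Finished = 8.5 + 2 = 10.5 inches.
10.5 inches × 2.54 = 26.67 cm.
21/10 = 2.1 sts per cm; 26.67 × 2.1 = 56.01 sts.
Next multiple of 4 → 60.
6.5 inches = 16.51 cm; × 3.1 = 51.18 → 51 rows.

Cast on 60 stitches; work 51 rows.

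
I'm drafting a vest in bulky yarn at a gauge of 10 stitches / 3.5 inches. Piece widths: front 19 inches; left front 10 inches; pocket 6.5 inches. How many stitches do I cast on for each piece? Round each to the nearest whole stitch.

Rate = 10/3.5 = 2.857 sts per in.
front: 19 × 2.857 = 54.29 → 54.
left front: 10 × 2.857 = 28.57 → 29.
pocket: 6.5 × 2.857 = 18.57 → 19.

front 54; left front 29; pocket 19.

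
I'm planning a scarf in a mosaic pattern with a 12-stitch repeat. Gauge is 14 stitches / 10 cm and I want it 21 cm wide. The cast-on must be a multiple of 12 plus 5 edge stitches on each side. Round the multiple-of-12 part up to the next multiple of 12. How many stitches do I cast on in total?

14 / 10 = 1.4 sts per cm.
21 × 1.4 = 29.40 sts.
Less 10 edge sts → 19.40 for the repeat.
Next multiple of 12: 24.
Add back 10 edge sts → 34.

Cast on 34 stitches.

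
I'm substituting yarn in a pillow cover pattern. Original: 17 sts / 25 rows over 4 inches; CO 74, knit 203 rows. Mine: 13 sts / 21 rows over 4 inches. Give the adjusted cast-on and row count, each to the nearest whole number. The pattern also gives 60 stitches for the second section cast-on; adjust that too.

Stitches: 74 × 13/17 = 56.59 → 57.
Rows: 203 × 21/25 = 170.52 → 171.
second section cast-on: 60 × 13/17 = 45.88 → 46.

Cast on 57 stitches; work 171 rows; second section cast-on 46 stitches.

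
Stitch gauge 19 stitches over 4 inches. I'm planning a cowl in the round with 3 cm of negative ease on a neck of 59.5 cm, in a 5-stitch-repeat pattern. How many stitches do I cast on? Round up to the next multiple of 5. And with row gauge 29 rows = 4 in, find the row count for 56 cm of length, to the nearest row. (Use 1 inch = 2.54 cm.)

Finished = 59.5 − 3 = 56.5 cm.
56.5 cm × 1/2.54 = 22.24 inches.
19/4 = 4.75 sts per in; 22.24 × 4.75 = 105.66 sts.
Next multiple of 5 → 110.
56 cm = 22.05 inches; × 7.25 = 159.84 → 160 rows.

Cast on 110 stitches; work 160 rows.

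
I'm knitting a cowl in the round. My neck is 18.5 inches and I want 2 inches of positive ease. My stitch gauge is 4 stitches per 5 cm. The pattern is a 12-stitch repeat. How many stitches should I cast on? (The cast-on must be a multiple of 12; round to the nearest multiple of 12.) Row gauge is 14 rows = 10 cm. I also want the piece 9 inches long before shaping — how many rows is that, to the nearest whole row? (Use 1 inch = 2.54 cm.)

Finished = 18.5 + 2 = 20.5 inches.
20.5 inches × 2.54 = 52.07 cm.
4/5 = 0.8 sts per cm; 52.07 × 0.8 = 41.66 sts.
Nearest multiple of 12 → 36.
9 inches = 22.86 cm; × 1.4 = 32.00 → 32 rows.

Cast on 36 stitches; work 32 rows.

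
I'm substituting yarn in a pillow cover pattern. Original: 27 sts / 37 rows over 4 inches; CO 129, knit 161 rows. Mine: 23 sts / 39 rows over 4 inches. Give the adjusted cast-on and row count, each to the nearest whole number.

Cast on 110 stitches; work 170 rows.

Stitches: 129 × 23/27 = 109.89 → 110.
Rows: 161 × 39/37 = 169.70 → 170.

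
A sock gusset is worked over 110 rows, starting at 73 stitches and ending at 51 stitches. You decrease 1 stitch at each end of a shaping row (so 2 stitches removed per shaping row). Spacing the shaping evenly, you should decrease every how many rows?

Stitches to remove: |51 − 73| = 22.
Shaping rows needed: 22 / 2 = 11.
110 rows / 11 = every 10 rows.

Decrease every 10th row.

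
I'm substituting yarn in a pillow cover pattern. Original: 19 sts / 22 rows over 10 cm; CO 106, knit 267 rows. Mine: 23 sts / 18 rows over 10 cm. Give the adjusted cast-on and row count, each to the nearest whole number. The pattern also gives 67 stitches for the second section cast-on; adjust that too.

Stitches: 106 × 23/19 = 128.32 → 128.
Rows: 267 × 18/22 = 218.45 → 218.
second section cast-on: 67 × 23/19 = 81.11 → 81.

Cast on 128 stitches; work 218 rows; second section cast-on 81 stitches.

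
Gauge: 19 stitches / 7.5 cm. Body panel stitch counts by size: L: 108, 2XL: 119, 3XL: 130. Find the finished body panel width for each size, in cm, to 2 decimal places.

L 42.63 cm; 2XL 46.97 cm; 3XL 51.32 cm.

19/7.5 = 2.533 sts per cm.
L: 108 / 2.533 = 42.632 → 42.63 cm.
2XL: 119 / 2.533 = 46.974 → 46.97 cm.
3XL: 130 / 2.533 = 51.316 → 51.32 cm.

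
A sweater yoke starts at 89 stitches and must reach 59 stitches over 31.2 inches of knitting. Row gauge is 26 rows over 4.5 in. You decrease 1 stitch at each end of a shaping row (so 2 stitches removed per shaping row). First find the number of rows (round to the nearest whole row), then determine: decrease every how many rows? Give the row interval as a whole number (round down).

Decrease every 12th row.

Rows = 31.2 × 5.778 = 180.3 → 180 rows.
Stitches to remove: 30 → 15 shaping rows (at 2 st each).
180 / 15 = 12.00 → every 12 rows.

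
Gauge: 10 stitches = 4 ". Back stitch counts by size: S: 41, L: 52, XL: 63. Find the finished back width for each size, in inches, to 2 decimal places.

S 16.40 inches; L 20.80 inches; XL 25.20 inches.

10/4 = 2.5 sts per in.
S: 41 / 2.5 = 16.400 → 16.40 in.
L: 52 / 2.5 = 20.800 → 20.80 in.
XL: 63 / 2.5 = 25.200 → 25.20 in.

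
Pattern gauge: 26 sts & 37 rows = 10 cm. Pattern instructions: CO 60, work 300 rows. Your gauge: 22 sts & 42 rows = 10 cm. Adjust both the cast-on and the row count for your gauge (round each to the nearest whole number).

Stitches: 60 × 22/26 = 50.77 → 51.
Rows: 300 × 42/37 = 340.54 → 341.

Cast on 51 stitches; work 341 rows.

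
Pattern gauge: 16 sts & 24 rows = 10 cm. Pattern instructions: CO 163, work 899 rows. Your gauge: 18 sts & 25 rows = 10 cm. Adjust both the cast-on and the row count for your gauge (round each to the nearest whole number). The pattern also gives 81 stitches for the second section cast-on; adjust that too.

Stitches: 163 × 18/16 = 183.38 → 183.
Rows: 899 × 25/24 = 936.46 → 936.
second section cast-on: 81 × 18/16 = 91.12 → 91.

Cast on 183 stitches; work 936 rows; second section cast-on 91 stitches.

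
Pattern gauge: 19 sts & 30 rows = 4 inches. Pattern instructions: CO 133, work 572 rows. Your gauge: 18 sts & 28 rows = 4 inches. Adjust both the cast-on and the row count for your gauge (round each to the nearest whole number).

Cast on 126 stitches; work 534 rows.

Stitches: 133 × 18/19 = 126.00 → 126.
Rows: 572 × 28/30 = 533.87 → 534.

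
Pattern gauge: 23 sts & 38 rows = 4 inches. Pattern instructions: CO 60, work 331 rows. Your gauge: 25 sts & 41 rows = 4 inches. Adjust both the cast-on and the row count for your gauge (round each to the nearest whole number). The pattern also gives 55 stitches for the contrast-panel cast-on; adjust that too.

Cast on 65 stitches; work 357 rows; contrast-panel cast-on 60 stitches.

Stitches: 60 × 25/23 = 65.22 → 65.
Rows: 331 × 41/38 = 357.13 → 357.
contrast-panel cast-on: 55 × 25/23 = 59.78 → 60.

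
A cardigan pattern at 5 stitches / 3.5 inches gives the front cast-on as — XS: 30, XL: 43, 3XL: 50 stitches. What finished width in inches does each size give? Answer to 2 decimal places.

XS 21.00 inches; XL 30.10 inches; 3XL 35.00 inches.

5/3.5 = 1.429 sts per in.
XS: 30 / 1.429 = 21.000 → 21.00 in.
XL: 43 / 1.429 = 30.100 → 30.10 in.
3XL: 50 / 1.429 = 35.000 → 35.00 in.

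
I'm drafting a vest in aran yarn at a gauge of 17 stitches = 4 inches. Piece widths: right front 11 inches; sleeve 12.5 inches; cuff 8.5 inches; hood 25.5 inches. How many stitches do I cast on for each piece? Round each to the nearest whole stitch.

right front 47; sleeve 53; cuff 36; hood 108.

Rate = 17/4 = 4.25 sts per in.
right front: 11 × 4.25 = 46.75 → 47.
sleeve: 12.5 × 4.25 = 53.12 → 53.
cuff: 8.5 × 4.25 = 36.12 → 36.
hood: 25.5 × 4.25 = 108.38 → 108.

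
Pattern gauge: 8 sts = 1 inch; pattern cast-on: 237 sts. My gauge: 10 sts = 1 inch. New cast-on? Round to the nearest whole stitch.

CO 296 sts.

Scale factor = 10 / 8 = 1.250.
237 × 10 / 8 = 296.25 sts.
→ 296 sts.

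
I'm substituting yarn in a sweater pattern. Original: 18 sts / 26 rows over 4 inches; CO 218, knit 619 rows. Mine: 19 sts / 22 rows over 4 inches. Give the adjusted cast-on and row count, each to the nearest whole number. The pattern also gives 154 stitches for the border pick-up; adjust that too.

Stitches: 218 × 19/18 = 230.11 → 230.
Rows: 619 × 22/26 = 523.77 → 524.
border pick-up: 154 × 19/18 = 162.56 → 163.

Cast on 230 stitches; work 524 rows; border pick-up 163 stitches.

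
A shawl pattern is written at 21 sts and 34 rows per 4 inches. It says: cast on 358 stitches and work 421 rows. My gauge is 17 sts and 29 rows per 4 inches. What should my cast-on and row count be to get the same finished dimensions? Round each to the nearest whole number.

Stitches: 358 × 17/21 = 289.81 → 290.
Rows: 421 × 29/34 = 359.09 → 359.

Cast on 290 stitches; work 359 rows.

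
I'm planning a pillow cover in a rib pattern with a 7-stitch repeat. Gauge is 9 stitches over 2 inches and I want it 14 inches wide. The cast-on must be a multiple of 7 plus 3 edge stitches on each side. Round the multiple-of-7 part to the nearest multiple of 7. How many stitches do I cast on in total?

CO 62 sts.

9 / 2 = 4.5 sts per inch.
14 × 4.5 = 63.00 sts.
Less 6 edge sts → 57.00 for the repeat.
Nearest multiple of 7: 56.
Add back 6 edge sts → 62.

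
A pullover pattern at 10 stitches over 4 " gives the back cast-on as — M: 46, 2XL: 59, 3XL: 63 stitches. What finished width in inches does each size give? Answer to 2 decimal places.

M 18.40 inches; 2XL 23.60 inches; 3XL 25.20 inches.

10/4 = 2.5 sts per in.
M: 46 / 2.5 = 18.400 → 18.40 in.
2XL: 59 / 2.5 = 23.600 → 23.60 in.
3XL: 63 / 2.5 = 25.200 → 25.20 in.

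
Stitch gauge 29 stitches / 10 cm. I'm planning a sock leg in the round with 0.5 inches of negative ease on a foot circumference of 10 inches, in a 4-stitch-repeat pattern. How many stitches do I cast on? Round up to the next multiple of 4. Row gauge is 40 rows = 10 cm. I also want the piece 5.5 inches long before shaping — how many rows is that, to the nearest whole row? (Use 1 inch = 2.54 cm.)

Cast on 72 stitches; work 56 rows.

Finished = 10 − 0.5 = 9.5 inches.
9.5 inches × 2.54 = 24.13 cm.
29/10 = 2.9 sts per cm; 24.13 × 2.9 = 69.98 sts.
Next multiple of 4 → 72.
5.5 inches = 13.97 cm; × 4 = 55.88 → 56 rows.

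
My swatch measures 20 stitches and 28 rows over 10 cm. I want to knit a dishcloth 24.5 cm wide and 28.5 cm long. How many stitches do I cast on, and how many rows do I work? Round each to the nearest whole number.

Stitch gauge = 20/10 = 2 sts/cm; 24.5 × 2 = 49.00 → 49 sts.
Row gauge = 28/10 = 2.8 rows/cm; 28.5 × 2.8 = 79.80 → 80 rows.

Cast on 49 stitches and work 80 rows.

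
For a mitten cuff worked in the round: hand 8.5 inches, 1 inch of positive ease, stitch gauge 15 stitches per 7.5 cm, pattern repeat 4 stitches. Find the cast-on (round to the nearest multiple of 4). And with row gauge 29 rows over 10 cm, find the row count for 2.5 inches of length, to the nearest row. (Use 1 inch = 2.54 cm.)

Finished = 8.5 + 1 = 9.5 inches.
9.5 inches × 2.54 = 24.13 cm.
15/7.5 = 2 sts per cm; 24.13 × 2 = 48.26 sts.
Nearest multiple of 4 → 48.
2.5 inches = 6.35 cm; × 2.9 = 18.41 → 18 rows.

Cast on 48 stitches; work 18 rows.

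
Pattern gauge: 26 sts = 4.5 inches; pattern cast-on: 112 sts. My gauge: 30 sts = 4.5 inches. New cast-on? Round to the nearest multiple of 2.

130 stitches.

Scale factor = 30 / 26 = 1.154.
112 × 30 / 26 = 129.23 sts.
→ 130 sts.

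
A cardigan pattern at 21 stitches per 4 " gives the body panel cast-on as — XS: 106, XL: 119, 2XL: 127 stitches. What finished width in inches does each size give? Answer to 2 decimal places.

21/4 = 5.25 sts per in.
XS: 106 / 5.25 = 20.190 → 20.19 in.
XL: 119 / 5.25 = 22.667 → 22.67 in.
2XL: 127 / 5.25 = 24.190 → 24.19 in.

XS 20.19 inches; XL 22.67 inches; 2XL 24.19 inches.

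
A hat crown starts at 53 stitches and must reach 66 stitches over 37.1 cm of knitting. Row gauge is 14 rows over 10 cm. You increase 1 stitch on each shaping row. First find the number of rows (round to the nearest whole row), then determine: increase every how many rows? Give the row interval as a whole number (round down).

Rows = 37.1 × 1.4 = 51.9 → 52 rows.
Stitches to add: 13 → 13 shaping rows (at 1 st each).
52 / 13 = 4.00 → every 4 rows.

Increase every 4th row.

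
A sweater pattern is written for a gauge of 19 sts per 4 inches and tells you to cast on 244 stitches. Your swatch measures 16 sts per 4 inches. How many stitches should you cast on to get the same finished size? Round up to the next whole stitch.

Scale factor = 16 / 19 = 0.842.
244 × 16 / 19 = 205.47 sts.
→ 206 sts.

206 stitches.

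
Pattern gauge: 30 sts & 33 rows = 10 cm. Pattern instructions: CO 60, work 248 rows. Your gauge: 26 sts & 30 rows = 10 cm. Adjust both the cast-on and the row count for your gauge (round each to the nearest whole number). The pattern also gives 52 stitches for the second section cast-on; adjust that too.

Cast on 52 stitches; work 225 rows; second section cast-on 45 stitches.

Stitches: 60 × 26/30 = 52.00 → 52.
Rows: 248 × 30/33 = 225.45 → 225.
second section cast-on: 52 × 26/30 = 45.07 → 45.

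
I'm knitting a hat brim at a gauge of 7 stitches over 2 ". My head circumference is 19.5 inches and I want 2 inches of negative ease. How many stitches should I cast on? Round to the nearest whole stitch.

Finished = 19.5 − 2 = 17.5 in.
7 / 2 = 3.5 sts per inch.
17.50 × 3.5 = 61.25 sts.
→ 61 sts.

61 stitches.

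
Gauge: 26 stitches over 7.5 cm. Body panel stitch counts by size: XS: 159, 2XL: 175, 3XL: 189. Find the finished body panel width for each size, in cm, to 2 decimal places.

26/7.5 = 3.467 sts per cm.
XS: 159 / 3.467 = 45.865 → 45.87 cm.
2XL: 175 / 3.467 = 50.481 → 50.48 cm.
3XL: 189 / 3.467 = 54.519 → 54.52 cm.

XS 45.87 cm; 2XL 50.48 cm; 3XL 54.52 cm.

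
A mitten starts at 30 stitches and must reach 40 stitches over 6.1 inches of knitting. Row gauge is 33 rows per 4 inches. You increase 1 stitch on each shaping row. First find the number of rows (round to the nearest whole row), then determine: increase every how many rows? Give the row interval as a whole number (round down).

Rows = 6.1 × 8.25 = 50.3 → 50 rows.
Stitches to add: 10 → 10 shaping rows (at 1 st each).
50 / 10 = 5.00 → every 5 rows.

Increase every 5th row.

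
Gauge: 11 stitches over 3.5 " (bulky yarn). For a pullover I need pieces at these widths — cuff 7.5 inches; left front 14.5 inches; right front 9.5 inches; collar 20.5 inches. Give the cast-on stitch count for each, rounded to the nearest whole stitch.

Rate = 11/3.5 = 3.143 sts per in.
cuff: 7.5 × 3.143 = 23.57 → 24.
left front: 14.5 × 3.143 = 45.57 → 46.
right front: 9.5 × 3.143 = 29.86 → 30.
collar: 20.5 × 3.143 = 64.43 → 64.

cuff 24; left front 46; right front 30; collar 64.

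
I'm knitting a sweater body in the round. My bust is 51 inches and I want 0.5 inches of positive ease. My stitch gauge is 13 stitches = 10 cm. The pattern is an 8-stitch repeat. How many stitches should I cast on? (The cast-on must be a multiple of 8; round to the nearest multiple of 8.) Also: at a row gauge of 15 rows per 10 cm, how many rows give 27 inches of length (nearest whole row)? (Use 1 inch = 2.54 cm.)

Cast on 168 stitches; work 103 rows.

Finished = 51 + 0.5 = 51.5 inches.
51.5 inches × 2.54 = 130.81 cm.
13/10 = 1.3 sts per cm; 130.81 × 1.3 = 170.05 sts.
Nearest multiple of 8 → 168.
27 inches = 68.58 cm; × 1.5 = 102.87 → 103 rows.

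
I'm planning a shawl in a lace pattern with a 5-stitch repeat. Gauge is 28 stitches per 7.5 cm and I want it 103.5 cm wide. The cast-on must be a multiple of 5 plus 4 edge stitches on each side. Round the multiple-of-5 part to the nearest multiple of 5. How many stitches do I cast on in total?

388 stitches.

28 / 7.5 = 3.733 sts per cm.
103.5 × 3.733 = 386.40 sts.
Less 8 edge sts → 378.40 for the repeat.
Nearest multiple of 5: 380.
Add back 8 edge sts → 388.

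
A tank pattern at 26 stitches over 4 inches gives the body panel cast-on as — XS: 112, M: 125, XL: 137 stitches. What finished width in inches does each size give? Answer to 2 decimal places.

26/4 = 6.5 sts per in.
XS: 112 / 6.5 = 17.231 → 17.23 in.
M: 125 / 6.5 = 19.231 → 19.23 in.
XL: 137 / 6.5 = 21.077 → 21.08 in.

XS 17.23 inches; M 19.23 inches; XL 21.08 inches.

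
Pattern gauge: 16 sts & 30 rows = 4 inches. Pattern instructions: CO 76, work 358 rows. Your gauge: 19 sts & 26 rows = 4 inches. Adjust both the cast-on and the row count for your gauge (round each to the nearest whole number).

Stitches: 76 × 19/16 = 90.25 → 90.
Rows: 358 × 26/30 = 310.27 → 310.

Cast on 90 stitches; work 310 rows.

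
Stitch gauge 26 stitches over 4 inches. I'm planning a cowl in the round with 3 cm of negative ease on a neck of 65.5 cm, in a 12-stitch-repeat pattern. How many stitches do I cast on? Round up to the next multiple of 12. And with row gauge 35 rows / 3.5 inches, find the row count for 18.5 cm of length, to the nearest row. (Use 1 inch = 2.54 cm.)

Finished = 65.5 − 3 = 62.5 cm.
62.5 cm × 1/2.54 = 24.61 inches.
26/4 = 6.5 sts per in; 24.61 × 6.5 = 159.94 sts.
Next multiple of 12 → 168.
18.5 cm = 7.28 inches; × 10 = 72.83 → 73 rows.

Cast on 168 stitches; work 73 rows.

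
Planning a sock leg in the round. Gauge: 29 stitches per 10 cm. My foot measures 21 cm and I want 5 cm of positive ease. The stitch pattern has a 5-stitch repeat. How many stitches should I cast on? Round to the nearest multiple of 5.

75 stitches.

Finished = 21 + 5 = 26 cm.
29 / 10 = 2.9 sts/cm.
26 × 2.9 = 75.40 sts.
Nearest multiple of 5: 75.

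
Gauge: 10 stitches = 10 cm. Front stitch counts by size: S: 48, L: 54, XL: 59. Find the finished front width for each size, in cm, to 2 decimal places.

10/10 = 1 sts per cm.
S: 48 / 1 = 48.000 → 48.00 cm.
L: 54 / 1 = 54.000 → 54.00 cm.
XL: 59 / 1 = 59.000 → 59.00 cm.

S 48.00 cm; L 54.00 cm; XL 59.00 cm.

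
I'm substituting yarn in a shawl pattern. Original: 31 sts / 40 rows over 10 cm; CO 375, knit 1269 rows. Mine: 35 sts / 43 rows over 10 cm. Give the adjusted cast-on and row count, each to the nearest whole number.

Stitches: 375 × 35/31 = 423.39 → 423.
Rows: 1269 × 43/40 = 1364.17 → 1364.

Cast on 423 stitches; work 1364 rows.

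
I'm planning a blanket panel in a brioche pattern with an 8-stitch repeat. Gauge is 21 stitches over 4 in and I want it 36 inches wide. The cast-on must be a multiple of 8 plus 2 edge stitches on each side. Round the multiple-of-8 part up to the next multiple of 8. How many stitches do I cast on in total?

21 / 4 = 5.25 sts per inch.
36 × 5.25 = 189.00 sts.
Less 4 edge sts → 185.00 for the repeat.
Next multiple of 8: 192.
Add back 4 edge sts → 196.

196 stitches.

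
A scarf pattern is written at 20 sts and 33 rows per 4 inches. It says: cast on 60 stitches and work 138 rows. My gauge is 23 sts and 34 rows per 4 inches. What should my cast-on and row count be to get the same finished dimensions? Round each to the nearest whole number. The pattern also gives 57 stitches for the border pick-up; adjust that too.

Stitches: 60 × 23/20 = 69.00 → 69.
Rows: 138 × 34/33 = 142.18 → 142.
border pick-up: 57 × 23/20 = 65.55 → 66.

Cast on 69 stitches; work 142 rows; border pick-up 66 stitches.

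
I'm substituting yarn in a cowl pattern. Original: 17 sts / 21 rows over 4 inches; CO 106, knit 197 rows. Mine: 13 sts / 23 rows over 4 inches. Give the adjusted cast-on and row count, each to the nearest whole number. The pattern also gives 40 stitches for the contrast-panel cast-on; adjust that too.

Cast on 81 stitches; work 216 rows; contrast-panel cast-on 31 stitches.

Stitches: 106 × 13/17 = 81.06 → 81.
Rows: 197 × 23/21 = 215.76 → 216.
contrast-panel cast-on: 40 × 13/17 = 30.59 → 31.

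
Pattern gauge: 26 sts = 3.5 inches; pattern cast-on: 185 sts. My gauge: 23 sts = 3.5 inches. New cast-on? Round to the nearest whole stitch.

Scale factor = 23 / 26 = 0.885.
185 × 23 / 26 = 163.65 sts.
→ 164 sts.

164 stitches.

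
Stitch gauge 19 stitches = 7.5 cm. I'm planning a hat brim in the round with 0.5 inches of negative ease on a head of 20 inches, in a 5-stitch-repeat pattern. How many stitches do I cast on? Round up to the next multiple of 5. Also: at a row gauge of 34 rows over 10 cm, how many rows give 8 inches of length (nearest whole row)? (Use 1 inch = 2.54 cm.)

Cast on 130 stitches; work 69 rows.

Finished = 20 − 0.5 = 19.5 inches.
19.5 inches × 2.54 = 49.53 cm.
19/7.5 = 2.533 sts per cm; 49.53 × 2.533 = 125.48 sts.
Next multiple of 5 → 130.
8 inches = 20.32 cm; × 3.4 = 69.09 → 69 rows.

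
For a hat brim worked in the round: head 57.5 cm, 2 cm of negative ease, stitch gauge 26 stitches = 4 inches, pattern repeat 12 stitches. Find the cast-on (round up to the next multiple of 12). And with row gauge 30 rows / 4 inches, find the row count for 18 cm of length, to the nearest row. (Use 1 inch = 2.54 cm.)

Cast on 144 stitches; work 53 rows.

Finished = 57.5 − 2 = 55.5 cm.
55.5 cm × 1/2.54 = 21.85 inches.
26/4 = 6.5 sts per in; 21.85 × 6.5 = 142.03 sts.
Next multiple of 12 → 144.
18 cm = 7.09 inches; × 7.5 = 53.15 → 53 rows.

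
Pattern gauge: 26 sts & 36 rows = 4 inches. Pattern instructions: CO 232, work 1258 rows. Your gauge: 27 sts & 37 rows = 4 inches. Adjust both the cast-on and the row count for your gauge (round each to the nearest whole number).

Stitches: 232 × 27/26 = 240.92 → 241.
Rows: 1258 × 37/36 = 1292.94 → 1293.

Cast on 241 stitches; work 1293 rows.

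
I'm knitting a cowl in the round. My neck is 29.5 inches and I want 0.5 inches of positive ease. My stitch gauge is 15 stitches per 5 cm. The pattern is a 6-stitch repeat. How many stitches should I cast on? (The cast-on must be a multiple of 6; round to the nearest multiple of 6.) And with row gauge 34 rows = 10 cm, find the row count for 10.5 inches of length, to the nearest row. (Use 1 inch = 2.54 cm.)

Cast on 228 stitches; work 91 rows.

Finished = 29.5 + 0.5 = 30 inches.
30 inches × 2.54 = 76.20 cm.
15/5 = 3 sts per cm; 76.20 × 3 = 228.60 sts.
Nearest multiple of 6 → 228.
10.5 inches = 26.67 cm; × 3.4 = 90.68 → 91 rows.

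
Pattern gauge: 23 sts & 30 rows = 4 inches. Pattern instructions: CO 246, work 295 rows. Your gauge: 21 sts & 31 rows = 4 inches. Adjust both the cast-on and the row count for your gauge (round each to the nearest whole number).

Cast on 225 stitches; work 305 rows.

Stitches: 246 × 21/23 = 224.61 → 225.
Rows: 295 × 31/30 = 304.83 → 305.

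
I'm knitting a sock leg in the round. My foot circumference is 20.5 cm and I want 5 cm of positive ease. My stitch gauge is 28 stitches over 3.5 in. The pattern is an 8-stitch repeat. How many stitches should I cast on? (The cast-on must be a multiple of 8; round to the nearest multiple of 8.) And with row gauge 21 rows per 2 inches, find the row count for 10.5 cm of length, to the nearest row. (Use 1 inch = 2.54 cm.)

Cast on 80 stitches; work 43 rows.

Finished = 20.5 + 5 = 25.5 cm.
25.5 cm × 1/2.54 = 10.04 inches.
28/3.5 = 8 sts per in; 10.04 × 8 = 80.31 sts.
Nearest multiple of 8 → 80.
10.5 cm = 4.13 inches; × 10.5 = 43.41 → 43 rows.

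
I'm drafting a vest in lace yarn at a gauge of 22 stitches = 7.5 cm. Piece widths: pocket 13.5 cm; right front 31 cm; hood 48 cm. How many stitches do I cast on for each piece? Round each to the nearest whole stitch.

pocket 40; right front 91; hood 141.

Rate = 22/7.5 = 2.933 sts per cm.
pocket: 13.5 × 2.933 = 39.60 → 40.
right front: 31 × 2.933 = 90.93 → 91.
hood: 48 × 2.933 = 140.80 → 141.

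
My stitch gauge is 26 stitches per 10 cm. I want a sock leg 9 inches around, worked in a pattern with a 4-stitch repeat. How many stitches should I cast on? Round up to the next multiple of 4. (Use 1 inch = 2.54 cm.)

9 in = 9 × 2.54 = 22.86 cm.
26 / 10 = 2.6 sts/cm.
22.86 × 2.6 = 59.44 sts.
→ 60.

Cast on 60 stitches.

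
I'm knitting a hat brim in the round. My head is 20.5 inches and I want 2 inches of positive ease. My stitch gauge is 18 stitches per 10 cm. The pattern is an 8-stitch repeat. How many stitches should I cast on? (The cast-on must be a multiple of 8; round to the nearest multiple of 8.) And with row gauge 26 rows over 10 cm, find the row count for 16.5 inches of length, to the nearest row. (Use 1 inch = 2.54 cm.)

Finished = 20.5 + 2 = 22.5 inches.
22.5 inches × 2.54 = 57.15 cm.
18/10 = 1.8 sts per cm; 57.15 × 1.8 = 102.87 sts.
Nearest multiple of 8 → 104.
16.5 inches = 41.91 cm; × 2.6 = 108.97 → 109 rows.

Cast on 104 stitches; work 109 rows.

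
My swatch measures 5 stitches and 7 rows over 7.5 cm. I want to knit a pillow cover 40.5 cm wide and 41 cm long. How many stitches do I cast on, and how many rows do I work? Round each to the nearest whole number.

Cast on 27 stitches and work 38 rows.

Stitch gauge = 5/7.5 = 0.667 sts/cm; 40.5 × 0.667 = 27.00 → 27 sts.
Row gauge = 7/7.5 = 0.933 rows/cm; 41 × 0.933 = 38.27 → 38 rows.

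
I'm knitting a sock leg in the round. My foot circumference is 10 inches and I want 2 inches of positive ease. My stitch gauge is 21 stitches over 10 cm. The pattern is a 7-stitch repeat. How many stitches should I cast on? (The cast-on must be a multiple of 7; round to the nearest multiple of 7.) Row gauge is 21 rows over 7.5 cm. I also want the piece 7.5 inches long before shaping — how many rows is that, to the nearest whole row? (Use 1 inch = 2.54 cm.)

Cast on 63 stitches; work 53 rows.

Finished = 10 + 2 = 12 inches.
12 inches × 2.54 = 30.48 cm.
21/10 = 2.1 sts per cm; 30.48 × 2.1 = 64.01 sts.
Nearest multiple of 7 → 63.
7.5 inches = 19.05 cm; × 2.8 = 53.34 → 53 rows.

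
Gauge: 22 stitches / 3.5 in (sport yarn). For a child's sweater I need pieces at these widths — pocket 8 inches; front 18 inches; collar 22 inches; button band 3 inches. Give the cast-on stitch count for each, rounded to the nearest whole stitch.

pocket 50; front 113; collar 138; button band 19.

Rate = 22/3.5 = 6.286 sts per in.
pocket: 8 × 6.286 = 50.29 → 50.
front: 18 × 6.286 = 113.14 → 113.
collar: 22 × 6.286 = 138.29 → 138.
button band: 3 × 6.286 = 18.86 → 19.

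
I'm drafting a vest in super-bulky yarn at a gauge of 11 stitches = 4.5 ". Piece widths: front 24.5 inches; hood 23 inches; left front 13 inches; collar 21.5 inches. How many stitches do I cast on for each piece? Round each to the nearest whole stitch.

Rate = 11/4.5 = 2.444 sts per in.
front: 24.5 × 2.444 = 59.89 → 60.
hood: 23 × 2.444 = 56.22 → 56.
left front: 13 × 2.444 = 31.78 → 32.
collar: 21.5 × 2.444 = 52.56 → 53.

front 60; hood 56; left front 32; collar 53.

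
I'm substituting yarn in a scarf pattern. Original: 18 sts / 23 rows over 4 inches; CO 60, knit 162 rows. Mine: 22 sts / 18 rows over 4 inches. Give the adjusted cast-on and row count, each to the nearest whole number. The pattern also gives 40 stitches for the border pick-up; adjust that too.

Stitches: 60 × 22/18 = 73.33 → 73.
Rows: 162 × 18/23 = 126.78 → 127.
border pick-up: 40 × 22/18 = 48.89 → 49.

Cast on 73 stitches; work 127 rows; border pick-up 49 stitches.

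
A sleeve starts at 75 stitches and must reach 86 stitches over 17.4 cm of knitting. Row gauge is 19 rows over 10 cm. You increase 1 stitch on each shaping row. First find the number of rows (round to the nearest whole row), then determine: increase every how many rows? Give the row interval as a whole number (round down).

Increase every 3rd row.

Rows = 17.4 × 1.9 = 33.1 → 33 rows.
Stitches to add: 11 → 11 shaping rows (at 1 st each).
33 / 11 = 3.00 → every 3 rows.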